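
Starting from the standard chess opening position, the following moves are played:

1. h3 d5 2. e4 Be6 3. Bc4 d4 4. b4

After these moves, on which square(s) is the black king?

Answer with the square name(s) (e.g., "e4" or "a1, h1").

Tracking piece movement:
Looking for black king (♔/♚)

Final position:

  a b c d e f g h
  ─────────────────
8│♜ ♞ · ♛ ♚ ♝ ♞ ♜│8
7│♟ ♟ ♟ · ♟ ♟ ♟ ♟│7
6│· · · · ♝ · · ·│6
5│· · · · · · · ·│5
4│· ♙ ♗ ♟ ♙ · · ·│4
3│· · · · · · · ♙│3
2│♙ · ♙ ♙ · ♙ ♙ ·│2
1│♖ ♘ ♗ ♕ ♔ · ♘ ♖│1
  ─────────────────
  a b c d e f g h


e8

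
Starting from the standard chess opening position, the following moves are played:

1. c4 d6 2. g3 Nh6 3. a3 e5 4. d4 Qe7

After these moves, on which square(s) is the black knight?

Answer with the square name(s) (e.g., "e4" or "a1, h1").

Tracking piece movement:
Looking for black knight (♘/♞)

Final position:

  a b c d e f g h
  ─────────────────
8│♜ ♞ ♝ · ♚ ♝ · ♜│8
7│♟ ♟ ♟ · ♛ ♟ ♟ ♟│7
6│· · · ♟ · · · ♞│6
5│· · · · ♟ · · ·│5
4│· · ♙ ♙ · · · ·│4
3│♙ · · · · · ♙ ·│3
2│· ♙ · · ♙ ♙ · ♙│2
1│♖ ♘ ♗ ♕ ♔ ♗ ♘ ♖│1
  ─────────────────
  a b c d e f g h


b8, h6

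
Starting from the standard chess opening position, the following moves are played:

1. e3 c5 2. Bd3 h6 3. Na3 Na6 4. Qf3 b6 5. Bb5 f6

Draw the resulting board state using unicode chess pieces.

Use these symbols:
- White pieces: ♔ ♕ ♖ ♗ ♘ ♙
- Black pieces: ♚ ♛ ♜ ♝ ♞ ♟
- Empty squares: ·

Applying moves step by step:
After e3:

♜ ♞ ♝ ♛ ♚ ♝ ♞ ♜
♟ ♟ ♟ ♟ ♟ ♟ ♟ ♟
· · · · · · · ·
· · · · · · · ·
· · · · · · · ·
· · · · ♙ · · ·
♙ ♙ ♙ ♙ · ♙ ♙ ♙
♖ ♘ ♗ ♕ ♔ ♗ ♘ ♖


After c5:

♜ ♞ ♝ ♛ ♚ ♝ ♞ ♜
♟ ♟ · ♟ ♟ ♟ ♟ ♟
· · · · · · · ·
· · ♟ · · · · ·
· · · · · · · ·
· · · · ♙ · · ·
♙ ♙ ♙ ♙ · ♙ ♙ ♙
♖ ♘ ♗ ♕ ♔ ♗ ♘ ♖


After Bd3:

♜ ♞ ♝ ♛ ♚ ♝ ♞ ♜
♟ ♟ · ♟ ♟ ♟ ♟ ♟
· · · · · · · ·
· · ♟ · · · · ·
· · · · · · · ·
· · · ♗ ♙ · · ·
♙ ♙ ♙ ♙ · ♙ ♙ ♙
♖ ♘ ♗ ♕ ♔ · ♘ ♖


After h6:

♜ ♞ ♝ ♛ ♚ ♝ ♞ ♜
♟ ♟ · ♟ ♟ ♟ ♟ ·
· · · · · · · ♟
· · ♟ · · · · ·
· · · · · · · ·
· · · ♗ ♙ · · ·
♙ ♙ ♙ ♙ · ♙ ♙ ♙
♖ ♘ ♗ ♕ ♔ · ♘ ♖


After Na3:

♜ ♞ ♝ ♛ ♚ ♝ ♞ ♜
♟ ♟ · ♟ ♟ ♟ ♟ ·
· · · · · · · ♟
· · ♟ · · · · ·
· · · · · · · ·
♘ · · ♗ ♙ · · ·
♙ ♙ ♙ ♙ · ♙ ♙ ♙
♖ · ♗ ♕ ♔ · ♘ ♖


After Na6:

♜ · ♝ ♛ ♚ ♝ ♞ ♜
♟ ♟ · ♟ ♟ ♟ ♟ ·
♞ · · · · · · ♟
· · ♟ · · · · ·
· · · · · · · ·
♘ · · ♗ ♙ · · ·
♙ ♙ ♙ ♙ · ♙ ♙ ♙
♖ · ♗ ♕ ♔ · ♘ ♖


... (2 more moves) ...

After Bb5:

♜ · ♝ ♛ ♚ ♝ ♞ ♜
♟ · · ♟ ♟ ♟ ♟ ·
♞ ♟ · · · · · ♟
· ♗ ♟ · · · · ·
· · · · · · · ·
♘ · · · ♙ ♕ · ·
♙ ♙ ♙ ♙ · ♙ ♙ ♙
♖ · ♗ · ♔ · ♘ ♖


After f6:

♜ · ♝ ♛ ♚ ♝ ♞ ♜
♟ · · ♟ ♟ · ♟ ·
♞ ♟ · · · ♟ · ♟
· ♗ ♟ · · · · ·
· · · · · · · ·
♘ · · · ♙ ♕ · ·
♙ ♙ ♙ ♙ · ♙ ♙ ♙
♖ · ♗ · ♔ · ♘ ♖



  a b c d e f g h
  ─────────────────
8│♜ · ♝ ♛ ♚ ♝ ♞ ♜│8
7│♟ · · ♟ ♟ · ♟ ·│7
6│♞ ♟ · · · ♟ · ♟│6
5│· ♗ ♟ · · · · ·│5
4│· · · · · · · ·│4
3│♘ · · · ♙ ♕ · ·│3
2│♙ ♙ ♙ ♙ · ♙ ♙ ♙│2
1│♖ · ♗ · ♔ · ♘ ♖│1
  ─────────────────
  a b c d e f g h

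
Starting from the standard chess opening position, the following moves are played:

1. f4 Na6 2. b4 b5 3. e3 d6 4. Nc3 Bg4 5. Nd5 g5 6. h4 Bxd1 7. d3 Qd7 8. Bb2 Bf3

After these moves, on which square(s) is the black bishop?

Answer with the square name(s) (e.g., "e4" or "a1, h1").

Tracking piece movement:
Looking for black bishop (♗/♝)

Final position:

  a b c d e f g h
  ─────────────────
8│♜ · · · ♚ ♝ ♞ ♜│8
7│♟ · ♟ ♛ ♟ ♟ · ♟│7
6│♞ · · ♟ · · · ·│6
5│· ♟ · ♘ · · ♟ ·│5
4│· ♙ · · · ♙ · ♙│4
3│· · · ♙ ♙ ♝ · ·│3
2│♙ ♗ ♙ · · · ♙ ·│2
1│♖ · · · ♔ ♗ ♘ ♖│1
  ─────────────────
  a b c d e f g h


f3, f8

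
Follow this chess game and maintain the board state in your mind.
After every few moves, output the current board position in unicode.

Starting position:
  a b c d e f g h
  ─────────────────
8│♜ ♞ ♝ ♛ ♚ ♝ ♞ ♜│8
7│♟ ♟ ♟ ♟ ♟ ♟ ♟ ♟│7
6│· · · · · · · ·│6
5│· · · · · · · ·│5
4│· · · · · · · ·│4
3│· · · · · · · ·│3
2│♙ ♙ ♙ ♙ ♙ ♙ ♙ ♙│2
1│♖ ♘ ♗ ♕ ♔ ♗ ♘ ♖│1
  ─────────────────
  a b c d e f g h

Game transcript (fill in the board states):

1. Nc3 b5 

  a b c d e f g h
  ─────────────────
8│♜ ♞ ♝ ♛ ♚ ♝ ♞ ♜│8
7│♟ · ♟ ♟ ♟ ♟ ♟ ♟│7
6│· · · · · · · ·│6
5│· ♟ · · · · · ·│5
4│· · · · · · · ·│4
3│· · ♘ · · · · ·│3
2│♙ ♙ ♙ ♙ ♙ ♙ ♙ ♙│2
1│♖ · ♗ ♕ ♔ ♗ ♘ ♖│1
  ─────────────────
  a b c d e f g h

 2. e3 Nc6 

  a b c d e f g h
  ─────────────────
8│♜ · ♝ ♛ ♚ ♝ ♞ ♜│8
7│♟ · ♟ ♟ ♟ ♟ ♟ ♟│7
6│· · ♞ · · · · ·│6
5│· ♟ · · · · · ·│5
4│· · · · · · · ·│4
3│· · ♘ · ♙ · · ·│3
2│♙ ♙ ♙ ♙ · ♙ ♙ ♙│2
1│♖ · ♗ ♕ ♔ ♗ ♘ ♖│1
  ─────────────────
  a b c d e f g h

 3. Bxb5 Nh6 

  a b c d e f g h
  ─────────────────
8│♜ · ♝ ♛ ♚ ♝ · ♜│8
7│♟ · ♟ ♟ ♟ ♟ ♟ ♟│7
6│· · ♞ · · · · ♞│6
5│· ♗ · · · · · ·│5
4│· · · · · · · ·│4
3│· · ♘ · ♙ · · ·│3
2│♙ ♙ ♙ ♙ · ♙ ♙ ♙│2
1│♖ · ♗ ♕ ♔ · ♘ ♖│1
  ─────────────────
  a b c d e f g h

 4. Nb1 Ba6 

  a b c d e f g h
  ─────────────────
8│♜ · · ♛ ♚ ♝ · ♜│8
7│♟ · ♟ ♟ ♟ ♟ ♟ ♟│7
6│♝ · ♞ · · · · ♞│6
5│· ♗ · · · · · ·│5
4│· · · · · · · ·│4
3│· · · · ♙ · · ·│3
2│♙ ♙ ♙ ♙ · ♙ ♙ ♙│2
1│♖ ♘ ♗ ♕ ♔ · ♘ ♖│1
  ─────────────────
  a b c d e f g h



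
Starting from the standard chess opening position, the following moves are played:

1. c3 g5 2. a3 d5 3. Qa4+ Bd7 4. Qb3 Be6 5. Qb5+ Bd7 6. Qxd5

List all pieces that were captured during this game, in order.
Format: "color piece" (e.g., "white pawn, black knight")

Tracking captures:
  Qxd5: captured black pawn

black pawn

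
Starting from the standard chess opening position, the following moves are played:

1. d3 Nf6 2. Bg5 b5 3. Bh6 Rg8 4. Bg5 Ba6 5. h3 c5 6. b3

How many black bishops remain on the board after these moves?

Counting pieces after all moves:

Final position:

  a b c d e f g h
  ─────────────────
8│♜ ♞ · ♛ ♚ ♝ ♜ ·│8
7│♟ · · ♟ ♟ ♟ ♟ ♟│7
6│♝ · · · · ♞ · ·│6
5│· ♟ ♟ · · · ♗ ·│5
4│· · · · · · · ·│4
3│· ♙ · ♙ · · · ♙│3
2│♙ · ♙ · ♙ ♙ ♙ ·│2
1│♖ ♘ · ♕ ♔ ♗ ♘ ♖│1
  ─────────────────
  a b c d e f g h


2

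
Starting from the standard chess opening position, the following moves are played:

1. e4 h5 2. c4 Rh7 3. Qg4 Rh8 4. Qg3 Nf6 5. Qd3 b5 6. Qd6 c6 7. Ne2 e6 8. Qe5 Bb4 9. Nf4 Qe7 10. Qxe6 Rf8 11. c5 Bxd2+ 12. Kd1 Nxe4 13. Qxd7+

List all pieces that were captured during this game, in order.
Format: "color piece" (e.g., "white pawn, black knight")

Tracking captures:
  Qxe6: captured black pawn
  Bxd2+: captured white pawn
  Nxe4: captured white pawn
  Qxd7+: captured black pawn

black pawn, white pawn, white pawn, black pawn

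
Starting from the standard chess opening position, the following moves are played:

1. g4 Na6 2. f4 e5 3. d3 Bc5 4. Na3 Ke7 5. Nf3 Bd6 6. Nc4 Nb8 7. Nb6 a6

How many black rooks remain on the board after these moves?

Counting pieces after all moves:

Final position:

  a b c d e f g h
  ─────────────────
8│♜ ♞ ♝ ♛ · · ♞ ♜│8
7│· ♟ ♟ ♟ ♚ ♟ ♟ ♟│7
6│♟ ♘ · ♝ · · · ·│6
5│· · · · ♟ · · ·│5
4│· · · · · ♙ ♙ ·│4
3│· · · ♙ · ♘ · ·│3
2│♙ ♙ ♙ · ♙ · · ♙│2
1│♖ · ♗ ♕ ♔ ♗ · ♖│1
  ─────────────────
  a b c d e f g h


2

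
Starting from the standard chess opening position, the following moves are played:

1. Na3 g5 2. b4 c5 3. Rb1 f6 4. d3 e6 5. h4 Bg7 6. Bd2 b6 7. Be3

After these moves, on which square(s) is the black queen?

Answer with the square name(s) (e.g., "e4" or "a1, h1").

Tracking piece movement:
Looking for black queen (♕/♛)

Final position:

  a b c d e f g h
  ─────────────────
8│♜ ♞ ♝ ♛ ♚ · ♞ ♜│8
7│♟ · · ♟ · · ♝ ♟│7
6│· ♟ · · ♟ ♟ · ·│6
5│· · ♟ · · · ♟ ·│5
4│· ♙ · · · · · ♙│4
3│♘ · · ♙ ♗ · · ·│3
2│♙ · ♙ · ♙ ♙ ♙ ·│2
1│· ♖ · ♕ ♔ ♗ ♘ ♖│1
  ─────────────────
  a b c d e f g h


d8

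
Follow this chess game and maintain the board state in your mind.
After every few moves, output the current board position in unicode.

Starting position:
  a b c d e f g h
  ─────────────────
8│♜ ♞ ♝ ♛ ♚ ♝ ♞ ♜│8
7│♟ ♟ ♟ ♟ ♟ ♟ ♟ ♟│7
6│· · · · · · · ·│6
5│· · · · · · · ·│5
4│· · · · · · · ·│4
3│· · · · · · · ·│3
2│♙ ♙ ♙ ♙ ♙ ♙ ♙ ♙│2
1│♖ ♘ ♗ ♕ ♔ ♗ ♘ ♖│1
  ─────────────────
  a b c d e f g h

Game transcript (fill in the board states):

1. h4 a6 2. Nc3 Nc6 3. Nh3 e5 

  a b c d e f g h
  ─────────────────
8│♜ · ♝ ♛ ♚ ♝ ♞ ♜│8
7│· ♟ ♟ ♟ · ♟ ♟ ♟│7
6│♟ · ♞ · · · · ·│6
5│· · · · ♟ · · ·│5
4│· · · · · · · ♙│4
3│· · ♘ · · · · ♘│3
2│♙ ♙ ♙ ♙ ♙ ♙ ♙ ·│2
1│♖ · ♗ ♕ ♔ ♗ · ♖│1
  ─────────────────
  a b c d e f g h

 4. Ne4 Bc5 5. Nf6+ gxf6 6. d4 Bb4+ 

  a b c d e f g h
  ─────────────────
8│♜ · ♝ ♛ ♚ · ♞ ♜│8
7│· ♟ ♟ ♟ · ♟ · ♟│7
6│♟ · ♞ · · ♟ · ·│6
5│· · · · ♟ · · ·│5
4│· ♝ · ♙ · · · ♙│4
3│· · · · · · · ♘│3
2│♙ ♙ ♙ · ♙ ♙ ♙ ·│2
1│♖ · ♗ ♕ ♔ ♗ · ♖│1
  ─────────────────
  a b c d e f g h

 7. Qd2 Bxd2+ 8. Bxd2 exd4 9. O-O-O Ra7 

  a b c d e f g h
  ─────────────────
8│· · ♝ ♛ ♚ · ♞ ♜│8
7│♜ ♟ ♟ ♟ · ♟ · ♟│7
6│♟ · ♞ · · ♟ · ·│6
5│· · · · · · · ·│5
4│· · · ♟ · · · ♙│4
3│· · · · · · · ♘│3
2│♙ ♙ ♙ ♗ ♙ ♙ ♙ ·│2
1│· · ♔ ♖ · ♗ · ♖│1
  ─────────────────
  a b c d e f g h

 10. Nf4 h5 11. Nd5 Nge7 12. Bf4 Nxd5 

  a b c d e f g h
  ─────────────────
8│· · ♝ ♛ ♚ · · ♜│8
7│♜ ♟ ♟ ♟ · ♟ · ·│7
6│♟ · ♞ · · ♟ · ·│6
5│· · · ♞ · · · ♟│5
4│· · · ♟ · ♗ · ♙│4
3│· · · · · · · ·│3
2│♙ ♙ ♙ · ♙ ♙ ♙ ·│2
1│· · ♔ ♖ · ♗ · ♖│1
  ─────────────────
  a b c d e f g h

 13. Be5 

  a b c d e f g h
  ─────────────────
8│· · ♝ ♛ ♚ · · ♜│8
7│♜ ♟ ♟ ♟ · ♟ · ·│7
6│♟ · ♞ · · ♟ · ·│6
5│· · · ♞ ♗ · · ♟│5
4│· · · ♟ · · · ♙│4
3│· · · · · · · ·│3
2│♙ ♙ ♙ · ♙ ♙ ♙ ·│2
1│· · ♔ ♖ · ♗ · ♖│1
  ─────────────────
  a b c d e f g h


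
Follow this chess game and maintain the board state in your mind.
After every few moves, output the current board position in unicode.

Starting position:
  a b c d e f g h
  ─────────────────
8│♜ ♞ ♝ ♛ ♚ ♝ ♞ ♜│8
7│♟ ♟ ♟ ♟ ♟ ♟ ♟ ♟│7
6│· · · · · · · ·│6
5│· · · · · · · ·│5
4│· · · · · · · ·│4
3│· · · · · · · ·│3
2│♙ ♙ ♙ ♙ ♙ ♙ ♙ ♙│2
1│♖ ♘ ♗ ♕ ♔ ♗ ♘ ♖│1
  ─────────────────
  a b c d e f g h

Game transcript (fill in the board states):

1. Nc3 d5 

  a b c d e f g h
  ─────────────────
8│♜ ♞ ♝ ♛ ♚ ♝ ♞ ♜│8
7│♟ ♟ ♟ · ♟ ♟ ♟ ♟│7
6│· · · · · · · ·│6
5│· · · ♟ · · · ·│5
4│· · · · · · · ·│4
3│· · ♘ · · · · ·│3
2│♙ ♙ ♙ ♙ ♙ ♙ ♙ ♙│2
1│♖ · ♗ ♕ ♔ ♗ ♘ ♖│1
  ─────────────────
  a b c d e f g h

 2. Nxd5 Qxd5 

  a b c d e f g h
  ─────────────────
8│♜ ♞ ♝ · ♚ ♝ ♞ ♜│8
7│♟ ♟ ♟ · ♟ ♟ ♟ ♟│7
6│· · · · · · · ·│6
5│· · · ♛ · · · ·│5
4│· · · · · · · ·│4
3│· · · · · · · ·│3
2│♙ ♙ ♙ ♙ ♙ ♙ ♙ ♙│2
1│♖ · ♗ ♕ ♔ ♗ ♘ ♖│1
  ─────────────────
  a b c d e f g h

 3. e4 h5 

  a b c d e f g h
  ─────────────────
8│♜ ♞ ♝ · ♚ ♝ ♞ ♜│8
7│♟ ♟ ♟ · ♟ ♟ ♟ ·│7
6│· · · · · · · ·│6
5│· · · ♛ · · · ♟│5
4│· · · · ♙ · · ·│4
3│· · · · · · · ·│3
2│♙ ♙ ♙ ♙ · ♙ ♙ ♙│2
1│♖ · ♗ ♕ ♔ ♗ ♘ ♖│1
  ─────────────────
  a b c d e f g h

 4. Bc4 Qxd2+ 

  a b c d e f g h
  ─────────────────
8│♜ ♞ ♝ · ♚ ♝ ♞ ♜│8
7│♟ ♟ ♟ · ♟ ♟ ♟ ·│7
6│· · · · · · · ·│6
5│· · · · · · · ♟│5
4│· · ♗ · ♙ · · ·│4
3│· · · · · · · ·│3
2│♙ ♙ ♙ ♛ · ♙ ♙ ♙│2
1│♖ · ♗ ♕ ♔ · ♘ ♖│1
  ─────────────────
  a b c d e f g h

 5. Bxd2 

  a b c d e f g h
  ─────────────────
8│♜ ♞ ♝ · ♚ ♝ ♞ ♜│8
7│♟ ♟ ♟ · ♟ ♟ ♟ ·│7
6│· · · · · · · ·│6
5│· · · · · · · ♟│5
4│· · ♗ · ♙ · · ·│4
3│· · · · · · · ·│3
2│♙ ♙ ♙ ♗ · ♙ ♙ ♙│2
1│♖ · · ♕ ♔ · ♘ ♖│1
  ─────────────────
  a b c d e f g h


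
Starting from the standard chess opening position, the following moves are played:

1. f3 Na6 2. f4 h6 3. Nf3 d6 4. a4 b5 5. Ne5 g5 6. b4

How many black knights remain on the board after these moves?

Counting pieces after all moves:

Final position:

  a b c d e f g h
  ─────────────────
8│♜ · ♝ ♛ ♚ ♝ ♞ ♜│8
7│♟ · ♟ · ♟ ♟ · ·│7
6│♞ · · ♟ · · · ♟│6
5│· ♟ · · ♘ · ♟ ·│5
4│♙ ♙ · · · ♙ · ·│4
3│· · · · · · · ·│3
2│· · ♙ ♙ ♙ · ♙ ♙│2
1│♖ ♘ ♗ ♕ ♔ ♗ · ♖│1
  ─────────────────
  a b c d e f g h


2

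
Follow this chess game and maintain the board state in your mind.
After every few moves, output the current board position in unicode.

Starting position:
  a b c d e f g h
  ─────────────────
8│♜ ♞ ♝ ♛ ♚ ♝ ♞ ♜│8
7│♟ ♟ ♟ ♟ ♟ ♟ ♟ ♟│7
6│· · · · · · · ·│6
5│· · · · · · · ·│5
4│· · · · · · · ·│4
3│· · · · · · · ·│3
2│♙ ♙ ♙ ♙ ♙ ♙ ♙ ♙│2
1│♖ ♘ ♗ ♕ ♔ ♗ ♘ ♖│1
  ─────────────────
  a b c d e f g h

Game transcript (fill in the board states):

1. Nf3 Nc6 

  a b c d e f g h
  ─────────────────
8│♜ · ♝ ♛ ♚ ♝ ♞ ♜│8
7│♟ ♟ ♟ ♟ ♟ ♟ ♟ ♟│7
6│· · ♞ · · · · ·│6
5│· · · · · · · ·│5
4│· · · · · · · ·│4
3│· · · · · ♘ · ·│3
2│♙ ♙ ♙ ♙ ♙ ♙ ♙ ♙│2
1│♖ ♘ ♗ ♕ ♔ ♗ · ♖│1
  ─────────────────
  a b c d e f g h

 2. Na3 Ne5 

  a b c d e f g h
  ─────────────────
8│♜ · ♝ ♛ ♚ ♝ ♞ ♜│8
7│♟ ♟ ♟ ♟ ♟ ♟ ♟ ♟│7
6│· · · · · · · ·│6
5│· · · · ♞ · · ·│5
4│· · · · · · · ·│4
3│♘ · · · · ♘ · ·│3
2│♙ ♙ ♙ ♙ ♙ ♙ ♙ ♙│2
1│♖ · ♗ ♕ ♔ ♗ · ♖│1
  ─────────────────
  a b c d e f g h

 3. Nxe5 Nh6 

  a b c d e f g h
  ─────────────────
8│♜ · ♝ ♛ ♚ ♝ · ♜│8
7│♟ ♟ ♟ ♟ ♟ ♟ ♟ ♟│7
6│· · · · · · · ♞│6
5│· · · · ♘ · · ·│5
4│· · · · · · · ·│4
3│♘ · · · · · · ·│3
2│♙ ♙ ♙ ♙ ♙ ♙ ♙ ♙│2
1│♖ · ♗ ♕ ♔ ♗ · ♖│1
  ─────────────────
  a b c d e f g h

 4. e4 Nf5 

  a b c d e f g h
  ─────────────────
8│♜ · ♝ ♛ ♚ ♝ · ♜│8
7│♟ ♟ ♟ ♟ ♟ ♟ ♟ ♟│7
6│· · · · · · · ·│6
5│· · · · ♘ ♞ · ·│5
4│· · · · ♙ · · ·│4
3│♘ · · · · · · ·│3
2│♙ ♙ ♙ ♙ · ♙ ♙ ♙│2
1│♖ · ♗ ♕ ♔ ♗ · ♖│1
  ─────────────────
  a b c d e f g h

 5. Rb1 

  a b c d e f g h
  ─────────────────
8│♜ · ♝ ♛ ♚ ♝ · ♜│8
7│♟ ♟ ♟ ♟ ♟ ♟ ♟ ♟│7
6│· · · · · · · ·│6
5│· · · · ♘ ♞ · ·│5
4│· · · · ♙ · · ·│4
3│♘ · · · · · · ·│3
2│♙ ♙ ♙ ♙ · ♙ ♙ ♙│2
1│· ♖ ♗ ♕ ♔ ♗ · ♖│1
  ─────────────────
  a b c d e f g h


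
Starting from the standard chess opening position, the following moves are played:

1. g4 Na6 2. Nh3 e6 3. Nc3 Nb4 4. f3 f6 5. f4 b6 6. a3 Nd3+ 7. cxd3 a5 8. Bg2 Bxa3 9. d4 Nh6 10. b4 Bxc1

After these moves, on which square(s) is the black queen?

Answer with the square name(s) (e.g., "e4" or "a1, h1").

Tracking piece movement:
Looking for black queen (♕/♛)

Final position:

  a b c d e f g h
  ─────────────────
8│♜ · ♝ ♛ ♚ · · ♜│8
7│· · ♟ ♟ · · ♟ ♟│7
6│· ♟ · · ♟ ♟ · ♞│6
5│♟ · · · · · · ·│5
4│· ♙ · ♙ · ♙ ♙ ·│4
3│· · ♘ · · · · ♘│3
2│· · · ♙ ♙ · ♗ ♙│2
1│♖ · ♝ ♕ ♔ · · ♖│1
  ─────────────────
  a b c d e f g h


d8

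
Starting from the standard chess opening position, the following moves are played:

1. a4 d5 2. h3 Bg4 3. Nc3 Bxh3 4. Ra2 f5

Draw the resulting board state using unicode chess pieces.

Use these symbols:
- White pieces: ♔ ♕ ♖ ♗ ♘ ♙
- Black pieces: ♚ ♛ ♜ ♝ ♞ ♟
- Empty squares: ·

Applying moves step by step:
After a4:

♜ ♞ ♝ ♛ ♚ ♝ ♞ ♜
♟ ♟ ♟ ♟ ♟ ♟ ♟ ♟
· · · · · · · ·
· · · · · · · ·
♙ · · · · · · ·
· · · · · · · ·
· ♙ ♙ ♙ ♙ ♙ ♙ ♙
♖ ♘ ♗ ♕ ♔ ♗ ♘ ♖


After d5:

♜ ♞ ♝ ♛ ♚ ♝ ♞ ♜
♟ ♟ ♟ · ♟ ♟ ♟ ♟
· · · · · · · ·
· · · ♟ · · · ·
♙ · · · · · · ·
· · · · · · · ·
· ♙ ♙ ♙ ♙ ♙ ♙ ♙
♖ ♘ ♗ ♕ ♔ ♗ ♘ ♖


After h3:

♜ ♞ ♝ ♛ ♚ ♝ ♞ ♜
♟ ♟ ♟ · ♟ ♟ ♟ ♟
· · · · · · · ·
· · · ♟ · · · ·
♙ · · · · · · ·
· · · · · · · ♙
· ♙ ♙ ♙ ♙ ♙ ♙ ·
♖ ♘ ♗ ♕ ♔ ♗ ♘ ♖


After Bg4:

♜ ♞ · ♛ ♚ ♝ ♞ ♜
♟ ♟ ♟ · ♟ ♟ ♟ ♟
· · · · · · · ·
· · · ♟ · · · ·
♙ · · · · · ♝ ·
· · · · · · · ♙
· ♙ ♙ ♙ ♙ ♙ ♙ ·
♖ ♘ ♗ ♕ ♔ ♗ ♘ ♖


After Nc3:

♜ ♞ · ♛ ♚ ♝ ♞ ♜
♟ ♟ ♟ · ♟ ♟ ♟ ♟
· · · · · · · ·
· · · ♟ · · · ·
♙ · · · · · ♝ ·
· · ♘ · · · · ♙
· ♙ ♙ ♙ ♙ ♙ ♙ ·
♖ · ♗ ♕ ♔ ♗ ♘ ♖


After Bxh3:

♜ ♞ · ♛ ♚ ♝ ♞ ♜
♟ ♟ ♟ · ♟ ♟ ♟ ♟
· · · · · · · ·
· · · ♟ · · · ·
♙ · · · · · · ·
· · ♘ · · · · ♝
· ♙ ♙ ♙ ♙ ♙ ♙ ·
♖ · ♗ ♕ ♔ ♗ ♘ ♖


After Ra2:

♜ ♞ · ♛ ♚ ♝ ♞ ♜
♟ ♟ ♟ · ♟ ♟ ♟ ♟
· · · · · · · ·
· · · ♟ · · · ·
♙ · · · · · · ·
· · ♘ · · · · ♝
♖ ♙ ♙ ♙ ♙ ♙ ♙ ·
· · ♗ ♕ ♔ ♗ ♘ ♖


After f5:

♜ ♞ · ♛ ♚ ♝ ♞ ♜
♟ ♟ ♟ · ♟ · ♟ ♟
· · · · · · · ·
· · · ♟ · ♟ · ·
♙ · · · · · · ·
· · ♘ · · · · ♝
♖ ♙ ♙ ♙ ♙ ♙ ♙ ·
· · ♗ ♕ ♔ ♗ ♘ ♖



  a b c d e f g h
  ─────────────────
8│♜ ♞ · ♛ ♚ ♝ ♞ ♜│8
7│♟ ♟ ♟ · ♟ · ♟ ♟│7
6│· · · · · · · ·│6
5│· · · ♟ · ♟ · ·│5
4│♙ · · · · · · ·│4
3│· · ♘ · · · · ♝│3
2│♖ ♙ ♙ ♙ ♙ ♙ ♙ ·│2
1│· · ♗ ♕ ♔ ♗ ♘ ♖│1
  ─────────────────
  a b c d e f g h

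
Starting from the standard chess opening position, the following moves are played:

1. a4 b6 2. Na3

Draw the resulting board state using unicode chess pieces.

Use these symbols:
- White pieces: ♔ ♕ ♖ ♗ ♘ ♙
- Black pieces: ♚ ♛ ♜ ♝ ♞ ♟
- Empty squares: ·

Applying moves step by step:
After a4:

♜ ♞ ♝ ♛ ♚ ♝ ♞ ♜
♟ ♟ ♟ ♟ ♟ ♟ ♟ ♟
· · · · · · · ·
· · · · · · · ·
♙ · · · · · · ·
· · · · · · · ·
· ♙ ♙ ♙ ♙ ♙ ♙ ♙
♖ ♘ ♗ ♕ ♔ ♗ ♘ ♖


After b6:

♜ ♞ ♝ ♛ ♚ ♝ ♞ ♜
♟ · ♟ ♟ ♟ ♟ ♟ ♟
· ♟ · · · · · ·
· · · · · · · ·
♙ · · · · · · ·
· · · · · · · ·
· ♙ ♙ ♙ ♙ ♙ ♙ ♙
♖ ♘ ♗ ♕ ♔ ♗ ♘ ♖


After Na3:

♜ ♞ ♝ ♛ ♚ ♝ ♞ ♜
♟ · ♟ ♟ ♟ ♟ ♟ ♟
· ♟ · · · · · ·
· · · · · · · ·
♙ · · · · · · ·
♘ · · · · · · ·
· ♙ ♙ ♙ ♙ ♙ ♙ ♙
♖ · ♗ ♕ ♔ ♗ ♘ ♖



  a b c d e f g h
  ─────────────────
8│♜ ♞ ♝ ♛ ♚ ♝ ♞ ♜│8
7│♟ · ♟ ♟ ♟ ♟ ♟ ♟│7
6│· ♟ · · · · · ·│6
5│· · · · · · · ·│5
4│♙ · · · · · · ·│4
3│♘ · · · · · · ·│3
2│· ♙ ♙ ♙ ♙ ♙ ♙ ♙│2
1│♖ · ♗ ♕ ♔ ♗ ♘ ♖│1
  ─────────────────
  a b c d e f g h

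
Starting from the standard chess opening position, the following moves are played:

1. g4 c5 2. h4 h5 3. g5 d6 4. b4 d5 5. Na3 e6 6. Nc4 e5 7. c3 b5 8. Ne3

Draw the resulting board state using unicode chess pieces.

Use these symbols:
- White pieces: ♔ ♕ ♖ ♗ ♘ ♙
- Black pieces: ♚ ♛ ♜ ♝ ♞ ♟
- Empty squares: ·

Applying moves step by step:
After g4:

♜ ♞ ♝ ♛ ♚ ♝ ♞ ♜
♟ ♟ ♟ ♟ ♟ ♟ ♟ ♟
· · · · · · · ·
· · · · · · · ·
· · · · · · ♙ ·
· · · · · · · ·
♙ ♙ ♙ ♙ ♙ ♙ · ♙
♖ ♘ ♗ ♕ ♔ ♗ ♘ ♖


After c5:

♜ ♞ ♝ ♛ ♚ ♝ ♞ ♜
♟ ♟ · ♟ ♟ ♟ ♟ ♟
· · · · · · · ·
· · ♟ · · · · ·
· · · · · · ♙ ·
· · · · · · · ·
♙ ♙ ♙ ♙ ♙ ♙ · ♙
♖ ♘ ♗ ♕ ♔ ♗ ♘ ♖


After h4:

♜ ♞ ♝ ♛ ♚ ♝ ♞ ♜
♟ ♟ · ♟ ♟ ♟ ♟ ♟
· · · · · · · ·
· · ♟ · · · · ·
· · · · · · ♙ ♙
· · · · · · · ·
♙ ♙ ♙ ♙ ♙ ♙ · ·
♖ ♘ ♗ ♕ ♔ ♗ ♘ ♖


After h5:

♜ ♞ ♝ ♛ ♚ ♝ ♞ ♜
♟ ♟ · ♟ ♟ ♟ ♟ ·
· · · · · · · ·
· · ♟ · · · · ♟
· · · · · · ♙ ♙
· · · · · · · ·
♙ ♙ ♙ ♙ ♙ ♙ · ·
♖ ♘ ♗ ♕ ♔ ♗ ♘ ♖


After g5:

♜ ♞ ♝ ♛ ♚ ♝ ♞ ♜
♟ ♟ · ♟ ♟ ♟ ♟ ·
· · · · · · · ·
· · ♟ · · · ♙ ♟
· · · · · · · ♙
· · · · · · · ·
♙ ♙ ♙ ♙ ♙ ♙ · ·
♖ ♘ ♗ ♕ ♔ ♗ ♘ ♖


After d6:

♜ ♞ ♝ ♛ ♚ ♝ ♞ ♜
♟ ♟ · · ♟ ♟ ♟ ·
· · · ♟ · · · ·
· · ♟ · · · ♙ ♟
· · · · · · · ♙
· · · · · · · ·
♙ ♙ ♙ ♙ ♙ ♙ · ·
♖ ♘ ♗ ♕ ♔ ♗ ♘ ♖


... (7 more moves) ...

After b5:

♜ ♞ ♝ ♛ ♚ ♝ ♞ ♜
♟ · · · · ♟ ♟ ·
· · · · · · · ·
· ♟ ♟ ♟ ♟ · ♙ ♟
· ♙ ♘ · · · · ♙
· · ♙ · · · · ·
♙ · · ♙ ♙ ♙ · ·
♖ · ♗ ♕ ♔ ♗ ♘ ♖


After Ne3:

♜ ♞ ♝ ♛ ♚ ♝ ♞ ♜
♟ · · · · ♟ ♟ ·
· · · · · · · ·
· ♟ ♟ ♟ ♟ · ♙ ♟
· ♙ · · · · · ♙
· · ♙ · ♘ · · ·
♙ · · ♙ ♙ ♙ · ·
♖ · ♗ ♕ ♔ ♗ ♘ ♖



  a b c d e f g h
  ─────────────────
8│♜ ♞ ♝ ♛ ♚ ♝ ♞ ♜│8
7│♟ · · · · ♟ ♟ ·│7
6│· · · · · · · ·│6
5│· ♟ ♟ ♟ ♟ · ♙ ♟│5
4│· ♙ · · · · · ♙│4
3│· · ♙ · ♘ · · ·│3
2│♙ · · ♙ ♙ ♙ · ·│2
1│♖ · ♗ ♕ ♔ ♗ ♘ ♖│1
  ─────────────────
  a b c d e f g h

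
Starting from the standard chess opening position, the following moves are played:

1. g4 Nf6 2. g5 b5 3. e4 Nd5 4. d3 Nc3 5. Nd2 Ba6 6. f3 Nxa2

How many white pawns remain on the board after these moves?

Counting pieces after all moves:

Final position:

  a b c d e f g h
  ─────────────────
8│♜ ♞ · ♛ ♚ ♝ · ♜│8
7│♟ · ♟ ♟ ♟ ♟ ♟ ♟│7
6│♝ · · · · · · ·│6
5│· ♟ · · · · ♙ ·│5
4│· · · · ♙ · · ·│4
3│· · · ♙ · ♙ · ·│3
2│♞ ♙ ♙ ♘ · · · ♙│2
1│♖ · ♗ ♕ ♔ ♗ ♘ ♖│1
  ─────────────────
  a b c d e f g h


7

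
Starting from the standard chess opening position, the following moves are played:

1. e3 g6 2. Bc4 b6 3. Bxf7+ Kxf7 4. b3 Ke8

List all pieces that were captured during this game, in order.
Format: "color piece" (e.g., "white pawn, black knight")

Tracking captures:
  Bxf7+: captured black pawn
  Kxf7: captured white bishop

black pawn, white bishop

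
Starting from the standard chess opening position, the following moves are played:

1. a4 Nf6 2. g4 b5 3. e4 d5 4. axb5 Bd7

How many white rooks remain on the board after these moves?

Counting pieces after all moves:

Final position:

  a b c d e f g h
  ─────────────────
8│♜ ♞ · ♛ ♚ ♝ · ♜│8
7│♟ · ♟ ♝ ♟ ♟ ♟ ♟│7
6│· · · · · ♞ · ·│6
5│· ♙ · ♟ · · · ·│5
4│· · · · ♙ · ♙ ·│4
3│· · · · · · · ·│3
2│· ♙ ♙ ♙ · ♙ · ♙│2
1│♖ ♘ ♗ ♕ ♔ ♗ ♘ ♖│1
  ─────────────────
  a b c d e f g h


2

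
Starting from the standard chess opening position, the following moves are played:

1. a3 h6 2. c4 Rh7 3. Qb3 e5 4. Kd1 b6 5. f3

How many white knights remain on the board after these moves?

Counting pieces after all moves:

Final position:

  a b c d e f g h
  ─────────────────
8│♜ ♞ ♝ ♛ ♚ ♝ ♞ ·│8
7│♟ · ♟ ♟ · ♟ ♟ ♜│7
6│· ♟ · · · · · ♟│6
5│· · · · ♟ · · ·│5
4│· · ♙ · · · · ·│4
3│♙ ♕ · · · ♙ · ·│3
2│· ♙ · ♙ ♙ · ♙ ♙│2
1│♖ ♘ ♗ ♔ · ♗ ♘ ♖│1
  ─────────────────
  a b c d e f g h


2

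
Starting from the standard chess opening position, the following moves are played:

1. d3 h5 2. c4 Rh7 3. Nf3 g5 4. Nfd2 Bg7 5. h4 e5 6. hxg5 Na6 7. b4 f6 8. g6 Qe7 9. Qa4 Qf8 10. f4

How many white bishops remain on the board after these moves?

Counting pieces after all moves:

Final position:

  a b c d e f g h
  ─────────────────
8│♜ · ♝ · ♚ ♛ ♞ ·│8
7│♟ ♟ ♟ ♟ · · ♝ ♜│7
6│♞ · · · · ♟ ♙ ·│6
5│· · · · ♟ · · ♟│5
4│♕ ♙ ♙ · · ♙ · ·│4
3│· · · ♙ · · · ·│3
2│♙ · · ♘ ♙ · ♙ ·│2
1│♖ ♘ ♗ · ♔ ♗ · ♖│1
  ─────────────────
  a b c d e f g h


2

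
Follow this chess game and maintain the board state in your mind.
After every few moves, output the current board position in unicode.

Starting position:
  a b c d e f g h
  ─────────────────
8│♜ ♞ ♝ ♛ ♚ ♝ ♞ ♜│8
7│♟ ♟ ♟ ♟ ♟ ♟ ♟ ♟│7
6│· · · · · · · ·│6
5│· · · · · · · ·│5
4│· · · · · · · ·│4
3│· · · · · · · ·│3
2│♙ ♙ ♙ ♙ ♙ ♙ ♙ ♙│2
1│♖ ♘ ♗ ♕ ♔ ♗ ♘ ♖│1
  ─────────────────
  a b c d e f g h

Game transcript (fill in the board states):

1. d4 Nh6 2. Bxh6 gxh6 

  a b c d e f g h
  ─────────────────
8│♜ ♞ ♝ ♛ ♚ ♝ · ♜│8
7│♟ ♟ ♟ ♟ ♟ ♟ · ♟│7
6│· · · · · · · ♟│6
5│· · · · · · · ·│5
4│· · · ♙ · · · ·│4
3│· · · · · · · ·│3
2│♙ ♙ ♙ · ♙ ♙ ♙ ♙│2
1│♖ ♘ · ♕ ♔ ♗ ♘ ♖│1
  ─────────────────
  a b c d e f g h

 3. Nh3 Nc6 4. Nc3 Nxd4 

  a b c d e f g h
  ─────────────────
8│♜ · ♝ ♛ ♚ ♝ · ♜│8
7│♟ ♟ ♟ ♟ ♟ ♟ · ♟│7
6│· · · · · · · ♟│6
5│· · · · · · · ·│5
4│· · · ♞ · · · ·│4
3│· · ♘ · · · · ♘│3
2│♙ ♙ ♙ · ♙ ♙ ♙ ♙│2
1│♖ · · ♕ ♔ ♗ · ♖│1
  ─────────────────
  a b c d e f g h

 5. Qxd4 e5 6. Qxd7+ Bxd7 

  a b c d e f g h
  ─────────────────
8│♜ · · ♛ ♚ ♝ · ♜│8
7│♟ ♟ ♟ ♝ · ♟ · ♟│7
6│· · · · · · · ♟│6
5│· · · · ♟ · · ·│5
4│· · · · · · · ·│4
3│· · ♘ · · · · ♘│3
2│♙ ♙ ♙ · ♙ ♙ ♙ ♙│2
1│♖ · · · ♔ ♗ · ♖│1
  ─────────────────
  a b c d e f g h

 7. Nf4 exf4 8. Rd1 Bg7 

  a b c d e f g h
  ─────────────────
8│♜ · · ♛ ♚ · · ♜│8
7│♟ ♟ ♟ ♝ · ♟ ♝ ♟│7
6│· · · · · · · ♟│6
5│· · · · · · · ·│5
4│· · · · · ♟ · ·│4
3│· · ♘ · · · · ·│3
2│♙ ♙ ♙ · ♙ ♙ ♙ ♙│2
1│· · · ♖ ♔ ♗ · ♖│1
  ─────────────────
  a b c d e f g h

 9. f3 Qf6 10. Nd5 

  a b c d e f g h
  ─────────────────
8│♜ · · · ♚ · · ♜│8
7│♟ ♟ ♟ ♝ · ♟ ♝ ♟│7
6│· · · · · ♛ · ♟│6
5│· · · ♘ · · · ·│5
4│· · · · · ♟ · ·│4
3│· · · · · ♙ · ·│3
2│♙ ♙ ♙ · ♙ · ♙ ♙│2
1│· · · ♖ ♔ ♗ · ♖│1
  ─────────────────
  a b c d e f g h


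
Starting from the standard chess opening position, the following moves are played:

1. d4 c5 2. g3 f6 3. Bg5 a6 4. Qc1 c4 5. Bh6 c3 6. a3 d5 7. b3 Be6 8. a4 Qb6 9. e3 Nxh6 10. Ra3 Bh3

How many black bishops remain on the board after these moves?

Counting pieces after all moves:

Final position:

  a b c d e f g h
  ─────────────────
8│♜ ♞ · · ♚ ♝ · ♜│8
7│· ♟ · · ♟ · ♟ ♟│7
6│♟ ♛ · · · ♟ · ♞│6
5│· · · ♟ · · · ·│5
4│♙ · · ♙ · · · ·│4
3│♖ ♙ ♟ · ♙ · ♙ ♝│3
2│· · ♙ · · ♙ · ♙│2
1│· ♘ ♕ · ♔ ♗ ♘ ♖│1
  ─────────────────
  a b c d e f g h


2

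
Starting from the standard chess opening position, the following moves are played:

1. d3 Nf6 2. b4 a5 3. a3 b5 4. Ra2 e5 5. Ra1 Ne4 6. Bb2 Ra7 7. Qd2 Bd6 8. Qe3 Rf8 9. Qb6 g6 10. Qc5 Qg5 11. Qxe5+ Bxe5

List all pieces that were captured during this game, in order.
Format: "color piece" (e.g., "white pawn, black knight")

Tracking captures:
  Qxe5+: captured black pawn
  Bxe5: captured white queen

black pawn, white queen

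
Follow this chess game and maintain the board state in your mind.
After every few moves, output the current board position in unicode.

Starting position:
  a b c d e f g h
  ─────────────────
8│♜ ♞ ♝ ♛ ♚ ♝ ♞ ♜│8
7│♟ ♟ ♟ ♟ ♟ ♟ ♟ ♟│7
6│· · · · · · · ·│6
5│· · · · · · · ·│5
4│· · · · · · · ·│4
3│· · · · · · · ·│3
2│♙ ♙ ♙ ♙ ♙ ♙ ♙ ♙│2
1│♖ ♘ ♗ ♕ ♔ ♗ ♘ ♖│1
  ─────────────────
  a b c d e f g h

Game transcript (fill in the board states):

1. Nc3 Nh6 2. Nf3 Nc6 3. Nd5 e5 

  a b c d e f g h
  ─────────────────
8│♜ · ♝ ♛ ♚ ♝ · ♜│8
7│♟ ♟ ♟ ♟ · ♟ ♟ ♟│7
6│· · ♞ · · · · ♞│6
5│· · · ♘ ♟ · · ·│5
4│· · · · · · · ·│4
3│· · · · · ♘ · ·│3
2│♙ ♙ ♙ ♙ ♙ ♙ ♙ ♙│2
1│♖ · ♗ ♕ ♔ ♗ · ♖│1
  ─────────────────
  a b c d e f g h

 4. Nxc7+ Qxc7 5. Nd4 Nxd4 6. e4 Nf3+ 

  a b c d e f g h
  ─────────────────
8│♜ · ♝ · ♚ ♝ · ♜│8
7│♟ ♟ ♛ ♟ · ♟ ♟ ♟│7
6│· · · · · · · ♞│6
5│· · · · ♟ · · ·│5
4│· · · · ♙ · · ·│4
3│· · · · · ♞ · ·│3
2│♙ ♙ ♙ ♙ · ♙ ♙ ♙│2
1│♖ · ♗ ♕ ♔ ♗ · ♖│1
  ─────────────────
  a b c d e f g h

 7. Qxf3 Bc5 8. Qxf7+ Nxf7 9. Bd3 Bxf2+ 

  a b c d e f g h
  ─────────────────
8│♜ · ♝ · ♚ · · ♜│8
7│♟ ♟ ♛ ♟ · ♞ ♟ ♟│7
6│· · · · · · · ·│6
5│· · · · ♟ · · ·│5
4│· · · · ♙ · · ·│4
3│· · · ♗ · · · ·│3
2│♙ ♙ ♙ ♙ · ♝ ♙ ♙│2
1│♖ · ♗ · ♔ · · ♖│1
  ─────────────────
  a b c d e f g h

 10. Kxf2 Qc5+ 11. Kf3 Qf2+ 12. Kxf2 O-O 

  a b c d e f g h
  ─────────────────
8│♜ · ♝ · · ♜ ♚ ·│8
7│♟ ♟ · ♟ · ♞ ♟ ♟│7
6│· · · · · · · ·│6
5│· · · · ♟ · · ·│5
4│· · · · ♙ · · ·│4
3│· · · ♗ · · · ·│3
2│♙ ♙ ♙ ♙ · ♔ ♙ ♙│2
1│♖ · ♗ · · · · ♖│1
  ─────────────────
  a b c d e f g h

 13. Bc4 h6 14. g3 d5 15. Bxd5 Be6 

  a b c d e f g h
  ─────────────────
8│♜ · · · · ♜ ♚ ·│8
7│♟ ♟ · · · ♞ ♟ ·│7
6│· · · · ♝ · · ♟│6
5│· · · ♗ ♟ · · ·│5
4│· · · · ♙ · · ·│4
3│· · · · · · ♙ ·│3
2│♙ ♙ ♙ ♙ · ♔ · ♙│2
1│♖ · ♗ · · · · ♖│1
  ─────────────────
  a b c d e f g h



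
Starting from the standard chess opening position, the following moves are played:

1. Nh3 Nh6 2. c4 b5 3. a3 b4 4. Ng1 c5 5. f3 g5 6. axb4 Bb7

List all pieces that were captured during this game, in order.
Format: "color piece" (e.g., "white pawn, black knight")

Tracking captures:
  axb4: captured black pawn

black pawn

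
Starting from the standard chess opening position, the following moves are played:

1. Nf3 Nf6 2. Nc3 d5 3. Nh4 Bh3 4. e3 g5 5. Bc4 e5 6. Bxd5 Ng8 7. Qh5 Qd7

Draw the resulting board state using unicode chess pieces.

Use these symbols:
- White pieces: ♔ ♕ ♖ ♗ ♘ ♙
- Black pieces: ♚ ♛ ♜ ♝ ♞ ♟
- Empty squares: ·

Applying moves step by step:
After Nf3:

♜ ♞ ♝ ♛ ♚ ♝ ♞ ♜
♟ ♟ ♟ ♟ ♟ ♟ ♟ ♟
· · · · · · · ·
· · · · · · · ·
· · · · · · · ·
· · · · · ♘ · ·
♙ ♙ ♙ ♙ ♙ ♙ ♙ ♙
♖ ♘ ♗ ♕ ♔ ♗ · ♖


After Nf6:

♜ ♞ ♝ ♛ ♚ ♝ · ♜
♟ ♟ ♟ ♟ ♟ ♟ ♟ ♟
· · · · · ♞ · ·
· · · · · · · ·
· · · · · · · ·
· · · · · ♘ · ·
♙ ♙ ♙ ♙ ♙ ♙ ♙ ♙
♖ ♘ ♗ ♕ ♔ ♗ · ♖


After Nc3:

♜ ♞ ♝ ♛ ♚ ♝ · ♜
♟ ♟ ♟ ♟ ♟ ♟ ♟ ♟
· · · · · ♞ · ·
· · · · · · · ·
· · · · · · · ·
· · ♘ · · ♘ · ·
♙ ♙ ♙ ♙ ♙ ♙ ♙ ♙
♖ · ♗ ♕ ♔ ♗ · ♖


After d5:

♜ ♞ ♝ ♛ ♚ ♝ · ♜
♟ ♟ ♟ · ♟ ♟ ♟ ♟
· · · · · ♞ · ·
· · · ♟ · · · ·
· · · · · · · ·
· · ♘ · · ♘ · ·
♙ ♙ ♙ ♙ ♙ ♙ ♙ ♙
♖ · ♗ ♕ ♔ ♗ · ♖


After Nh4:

♜ ♞ ♝ ♛ ♚ ♝ · ♜
♟ ♟ ♟ · ♟ ♟ ♟ ♟
· · · · · ♞ · ·
· · · ♟ · · · ·
· · · · · · · ♘
· · ♘ · · · · ·
♙ ♙ ♙ ♙ ♙ ♙ ♙ ♙
♖ · ♗ ♕ ♔ ♗ · ♖


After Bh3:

♜ ♞ · ♛ ♚ ♝ · ♜
♟ ♟ ♟ · ♟ ♟ ♟ ♟
· · · · · ♞ · ·
· · · ♟ · · · ·
· · · · · · · ♘
· · ♘ · · · · ♝
♙ ♙ ♙ ♙ ♙ ♙ ♙ ♙
♖ · ♗ ♕ ♔ ♗ · ♖


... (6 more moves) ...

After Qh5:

♜ ♞ · ♛ ♚ ♝ ♞ ♜
♟ ♟ ♟ · · ♟ · ♟
· · · · · · · ·
· · · ♗ ♟ · ♟ ♕
· · · · · · · ♘
· · ♘ · ♙ · · ♝
♙ ♙ ♙ ♙ · ♙ ♙ ♙
♖ · ♗ · ♔ · · ♖


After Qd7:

♜ ♞ · · ♚ ♝ ♞ ♜
♟ ♟ ♟ ♛ · ♟ · ♟
· · · · · · · ·
· · · ♗ ♟ · ♟ ♕
· · · · · · · ♘
· · ♘ · ♙ · · ♝
♙ ♙ ♙ ♙ · ♙ ♙ ♙
♖ · ♗ · ♔ · · ♖



  a b c d e f g h
  ─────────────────
8│♜ ♞ · · ♚ ♝ ♞ ♜│8
7│♟ ♟ ♟ ♛ · ♟ · ♟│7
6│· · · · · · · ·│6
5│· · · ♗ ♟ · ♟ ♕│5
4│· · · · · · · ♘│4
3│· · ♘ · ♙ · · ♝│3
2│♙ ♙ ♙ ♙ · ♙ ♙ ♙│2
1│♖ · ♗ · ♔ · · ♖│1
  ─────────────────
  a b c d e f g h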